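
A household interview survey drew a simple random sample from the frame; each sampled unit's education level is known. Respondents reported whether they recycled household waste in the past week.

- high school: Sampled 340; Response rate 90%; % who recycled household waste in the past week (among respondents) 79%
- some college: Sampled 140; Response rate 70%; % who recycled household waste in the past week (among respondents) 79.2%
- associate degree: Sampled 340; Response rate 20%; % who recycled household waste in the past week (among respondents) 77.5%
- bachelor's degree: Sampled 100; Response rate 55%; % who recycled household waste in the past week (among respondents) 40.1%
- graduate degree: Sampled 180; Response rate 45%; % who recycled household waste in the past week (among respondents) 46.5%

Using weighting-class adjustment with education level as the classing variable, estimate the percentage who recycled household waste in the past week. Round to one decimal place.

Each respondent's weight = sampled/responded in their class; summing within a class gives n_sampled, so:
  high school: 340 × 79 = 26,860
  some college: 140 × 79.2 = 11,088
  associate degree: 340 × 77.5 = 26,350
  bachelor's degree: 100 × 40.1 = 4010
  graduate degree: 180 × 46.5 = 8370
Adjusted estimate = 76,678 / 1,100 = 69.7073 → 69.7%.

69.7%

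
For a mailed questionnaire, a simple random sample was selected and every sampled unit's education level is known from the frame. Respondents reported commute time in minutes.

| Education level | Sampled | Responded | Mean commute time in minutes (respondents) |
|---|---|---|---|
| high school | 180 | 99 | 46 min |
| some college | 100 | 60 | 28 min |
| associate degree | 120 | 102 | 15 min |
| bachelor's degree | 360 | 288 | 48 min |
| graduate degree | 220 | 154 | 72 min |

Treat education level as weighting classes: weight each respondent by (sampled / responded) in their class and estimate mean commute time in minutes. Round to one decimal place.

46.9

Class response rates: high school 99/180 = 55%, some college 60/100 = 60%, associate degree 102/120 = 85%, bachelor's degree 288/360 = 80%, graduate degree 154/220 = 70%.
Each respondent's weight = sampled/responded in their class; summing within a class gives n_sampled, so:
  high school: 180 × 46 = 8280
  some college: 100 × 28 = 2800
  associate degree: 120 × 15 = 1800
  bachelor's degree: 360 × 48 = 17,280
  graduate degree: 220 × 72 = 15,840
Adjusted estimate = 46,000 / 980 = 46.9388 → 46.9.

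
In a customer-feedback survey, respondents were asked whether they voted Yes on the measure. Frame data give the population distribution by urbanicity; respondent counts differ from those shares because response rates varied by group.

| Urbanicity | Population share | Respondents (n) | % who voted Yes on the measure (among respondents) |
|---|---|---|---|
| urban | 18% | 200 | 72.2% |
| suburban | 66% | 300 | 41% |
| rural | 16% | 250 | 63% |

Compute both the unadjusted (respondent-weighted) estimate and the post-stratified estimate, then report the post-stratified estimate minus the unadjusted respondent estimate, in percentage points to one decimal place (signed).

-6.5 percentage points

Naive respondent-only estimate (weights = respondent counts):
  (200/750)×72.2 + (300/750)×41 + (250/750)×63 = 56.6533%
Post-stratified estimate weights by population shares:
  0.18×72.2 + 0.66×41 + 0.16×63 = 50.136%
Difference = 50.136 − 56.6533 = -6.5173 pp.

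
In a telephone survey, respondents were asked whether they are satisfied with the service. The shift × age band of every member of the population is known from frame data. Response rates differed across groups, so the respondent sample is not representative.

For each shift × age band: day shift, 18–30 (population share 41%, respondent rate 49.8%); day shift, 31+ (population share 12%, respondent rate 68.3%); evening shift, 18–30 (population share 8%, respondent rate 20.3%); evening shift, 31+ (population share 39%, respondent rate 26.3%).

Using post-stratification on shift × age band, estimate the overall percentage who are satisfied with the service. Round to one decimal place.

Post-stratification weights by population share, not respondent share:
  day shift, 18–30: 0.41 × 49.8 = 20.418
  day shift, 31+: 0.12 × 68.3 = 8.196
  evening shift, 18–30: 0.08 × 20.3 = 1.624
  evening shift, 31+: 0.39 × 26.3 = 10.257
Post-stratified estimate = 40.495 → 40.5%.

40.5%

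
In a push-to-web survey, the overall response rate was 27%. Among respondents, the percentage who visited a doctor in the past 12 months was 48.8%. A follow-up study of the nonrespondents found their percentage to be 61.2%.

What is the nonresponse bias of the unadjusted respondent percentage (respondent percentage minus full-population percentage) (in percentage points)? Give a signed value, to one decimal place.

-9.1 percentage points

Nonresponse fraction = 1 − 0.27 = 0.73.
Bias = (nonresponse fraction) × (respondent percentage − nonrespondent percentage)
     = 0.73 × (48.8 − 61.2) = 0.73 × -12.4 = -9.052.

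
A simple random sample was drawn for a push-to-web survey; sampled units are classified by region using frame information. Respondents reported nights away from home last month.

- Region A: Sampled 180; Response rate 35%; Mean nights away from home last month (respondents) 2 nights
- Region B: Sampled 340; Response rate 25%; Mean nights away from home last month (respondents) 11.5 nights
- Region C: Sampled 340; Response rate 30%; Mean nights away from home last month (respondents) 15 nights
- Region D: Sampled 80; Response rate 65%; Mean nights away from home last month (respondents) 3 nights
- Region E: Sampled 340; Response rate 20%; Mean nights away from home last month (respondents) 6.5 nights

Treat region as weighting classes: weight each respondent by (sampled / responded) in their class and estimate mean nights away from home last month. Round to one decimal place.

9.2

Each respondent's weight = sampled/responded in their class; summing within a class gives n_sampled, so:
  Region A: 180 × 2 = 360
  Region B: 340 × 11.5 = 3910
  Region C: 340 × 15 = 5100
  Region D: 80 × 3 = 240
  Region E: 340 × 6.5 = 2210
Adjusted estimate = 11,820 / 1,280 = 9.23438 → 9.2.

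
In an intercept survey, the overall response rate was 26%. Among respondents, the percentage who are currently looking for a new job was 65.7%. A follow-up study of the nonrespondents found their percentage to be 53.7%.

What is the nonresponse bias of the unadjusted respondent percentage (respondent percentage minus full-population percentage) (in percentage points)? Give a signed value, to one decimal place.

Nonresponse fraction = 1 − 0.26 = 0.74.
Bias = (nonresponse fraction) × (respondent percentage − nonrespondent percentage)
     = 0.74 × (65.7 − 53.7) = 0.74 × 12 = 8.88.

+8.9 percentage points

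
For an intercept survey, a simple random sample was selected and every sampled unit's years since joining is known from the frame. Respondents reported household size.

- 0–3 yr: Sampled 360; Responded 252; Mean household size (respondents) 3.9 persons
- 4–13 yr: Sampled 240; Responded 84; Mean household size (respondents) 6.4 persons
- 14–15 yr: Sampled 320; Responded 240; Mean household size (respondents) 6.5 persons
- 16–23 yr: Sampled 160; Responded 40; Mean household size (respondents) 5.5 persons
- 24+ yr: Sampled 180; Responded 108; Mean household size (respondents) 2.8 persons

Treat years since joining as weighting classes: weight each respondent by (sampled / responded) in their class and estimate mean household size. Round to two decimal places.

Class response rates: 0–3 yr 252/360 = 70%, 4–13 yr 84/240 = 35%, 14–15 yr 240/320 = 75%, 16–23 yr 40/160 = 25%, 24+ yr 108/180 = 60%.
With weight = n_sampled/n_responded per class, the weighted class total is n_sampled:
  0–3 yr: 360 × 3.9 = 1404
  4–13 yr: 240 × 6.4 = 1536
  14–15 yr: 320 × 6.5 = 2080
  16–23 yr: 160 × 5.5 = 880
  24+ yr: 180 × 2.8 = 504
Adjusted estimate = 6404 / 1,260 = 5.08254 → 5.08.

5.08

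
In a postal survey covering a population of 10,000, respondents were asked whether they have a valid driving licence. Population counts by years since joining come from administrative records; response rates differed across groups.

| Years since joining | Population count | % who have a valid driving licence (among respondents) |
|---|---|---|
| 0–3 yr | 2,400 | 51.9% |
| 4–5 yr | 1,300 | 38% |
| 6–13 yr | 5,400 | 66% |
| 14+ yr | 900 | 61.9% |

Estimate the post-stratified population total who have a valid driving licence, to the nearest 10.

5,860

Each cell contributes its population count × the respondent rate:
  0–3 yr: 2,400 × 51.9% = 1245.6
  4–5 yr: 1,300 × 38% = 494
  6–13 yr: 5,400 × 66% = 3564
  14+ yr: 900 × 61.9% = 557.1
Estimated total = 5860.7 → 5,860.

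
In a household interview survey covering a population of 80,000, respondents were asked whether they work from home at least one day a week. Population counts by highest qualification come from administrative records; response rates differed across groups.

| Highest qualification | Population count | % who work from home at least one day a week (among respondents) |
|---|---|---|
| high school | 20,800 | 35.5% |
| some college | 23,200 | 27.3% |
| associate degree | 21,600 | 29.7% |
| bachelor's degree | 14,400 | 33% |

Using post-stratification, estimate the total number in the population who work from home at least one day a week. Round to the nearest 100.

Each cell contributes its population count × the respondent rate:
  high school: 20,800 × 35.5% = 7384
  some college: 23,200 × 27.3% = 6333.6
  associate degree: 21,600 × 29.7% = 6415.2
  bachelor's degree: 14,400 × 33% = 4752
Estimated total = 24884.8 → 24,900.

24,900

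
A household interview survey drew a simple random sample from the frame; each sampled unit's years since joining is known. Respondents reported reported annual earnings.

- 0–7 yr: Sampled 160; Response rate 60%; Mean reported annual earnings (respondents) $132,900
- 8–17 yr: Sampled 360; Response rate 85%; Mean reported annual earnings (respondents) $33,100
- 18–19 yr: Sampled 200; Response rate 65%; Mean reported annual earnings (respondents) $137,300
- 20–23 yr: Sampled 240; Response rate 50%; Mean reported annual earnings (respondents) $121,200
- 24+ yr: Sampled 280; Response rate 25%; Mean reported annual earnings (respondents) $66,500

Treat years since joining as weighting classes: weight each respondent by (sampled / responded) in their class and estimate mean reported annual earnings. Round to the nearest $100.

With weight = n_sampled/n_responded per class, the weighted class total is n_sampled:
  0–7 yr: 160 × 132,900 = 21,264,000
  8–17 yr: 360 × 33,100 = 11,916,000
  18–19 yr: 200 × 137,300 = 27,460,000
  20–23 yr: 240 × 121,200 = 29,088,000
  24+ yr: 280 × 66,500 = 18,620,000
Adjusted estimate = 108,348,000 / 1,240 = 87377.4 → $87,400.

$87,400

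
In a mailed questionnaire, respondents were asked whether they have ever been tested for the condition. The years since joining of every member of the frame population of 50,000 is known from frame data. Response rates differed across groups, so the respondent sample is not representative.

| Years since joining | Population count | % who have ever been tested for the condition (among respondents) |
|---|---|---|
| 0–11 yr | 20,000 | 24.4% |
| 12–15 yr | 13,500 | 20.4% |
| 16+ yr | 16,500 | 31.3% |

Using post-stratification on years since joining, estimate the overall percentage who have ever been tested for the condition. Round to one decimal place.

Reweight to the known years since joining distribution:
  0–11 yr: (20,000/50,000) × 24.4 = 9.76
  12–15 yr: (13,500/50,000) × 20.4 = 5.508
  16+ yr: (16,500/50,000) × 31.3 = 10.329
Post-stratified estimate = 25.597 → 25.6%.

25.6%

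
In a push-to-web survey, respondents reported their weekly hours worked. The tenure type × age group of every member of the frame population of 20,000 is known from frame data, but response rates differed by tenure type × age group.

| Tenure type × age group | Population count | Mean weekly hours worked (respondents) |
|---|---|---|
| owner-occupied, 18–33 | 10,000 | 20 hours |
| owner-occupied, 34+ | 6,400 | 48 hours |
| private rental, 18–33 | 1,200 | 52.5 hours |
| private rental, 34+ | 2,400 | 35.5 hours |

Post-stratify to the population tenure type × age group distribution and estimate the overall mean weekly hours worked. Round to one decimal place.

Weight each group's respondent value by its population share:
  owner-occupied, 18–33: (10,000/20,000) × 20 = 10
  owner-occupied, 34+: (6,400/20,000) × 48 = 15.36
  private rental, 18–33: (1,200/20,000) × 52.5 = 3.15
  private rental, 34+: (2,400/20,000) × 35.5 = 4.26
Post-stratified estimate = 32.77 → 32.8.

32.8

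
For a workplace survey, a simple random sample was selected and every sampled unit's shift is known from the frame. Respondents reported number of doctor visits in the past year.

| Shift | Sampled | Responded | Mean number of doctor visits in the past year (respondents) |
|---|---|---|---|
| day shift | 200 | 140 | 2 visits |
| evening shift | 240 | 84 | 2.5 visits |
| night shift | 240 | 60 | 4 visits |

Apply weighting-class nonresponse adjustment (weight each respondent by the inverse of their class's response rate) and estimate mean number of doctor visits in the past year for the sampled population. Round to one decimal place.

2.9

Response rates by class: day shift 140/200 = 70%, evening shift 84/240 = 35%, night shift 60/240 = 25%.
Each respondent's weight = sampled/responded in their class; summing within a class gives n_sampled, so:
  day shift: 200 × 2 = 400
  evening shift: 240 × 2.5 = 600
  night shift: 240 × 4 = 960
Adjusted estimate = 1960 / 680 = 2.88235 → 2.9.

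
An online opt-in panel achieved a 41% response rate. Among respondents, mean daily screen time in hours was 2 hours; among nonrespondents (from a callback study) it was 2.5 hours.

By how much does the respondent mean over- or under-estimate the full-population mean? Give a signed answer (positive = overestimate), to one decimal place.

Nonresponse fraction = 1 − 0.41 = 0.59.
Bias = (nonresponse fraction) × (respondent mean − nonrespondent mean)
     = 0.59 × (2 − 2.5) = 0.59 × -0.5 = -0.295.

-0.3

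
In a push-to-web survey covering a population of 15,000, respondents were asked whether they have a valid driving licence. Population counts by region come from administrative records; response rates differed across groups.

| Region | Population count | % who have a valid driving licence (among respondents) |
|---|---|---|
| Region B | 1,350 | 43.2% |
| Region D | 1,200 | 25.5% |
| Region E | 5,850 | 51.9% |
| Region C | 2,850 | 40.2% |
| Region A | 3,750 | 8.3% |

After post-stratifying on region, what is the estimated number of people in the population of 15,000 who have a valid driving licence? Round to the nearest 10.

5,380

Each cell contributes its population count × the respondent rate:
  Region B: 1,350 × 43.2% = 583.2
  Region D: 1,200 × 25.5% = 306
  Region E: 5,850 × 51.9% = 3036.15
  Region C: 2,850 × 40.2% = 1145.7
  Region A: 3,750 × 8.3% = 311.25
Estimated total = 5382.3 → 5,380.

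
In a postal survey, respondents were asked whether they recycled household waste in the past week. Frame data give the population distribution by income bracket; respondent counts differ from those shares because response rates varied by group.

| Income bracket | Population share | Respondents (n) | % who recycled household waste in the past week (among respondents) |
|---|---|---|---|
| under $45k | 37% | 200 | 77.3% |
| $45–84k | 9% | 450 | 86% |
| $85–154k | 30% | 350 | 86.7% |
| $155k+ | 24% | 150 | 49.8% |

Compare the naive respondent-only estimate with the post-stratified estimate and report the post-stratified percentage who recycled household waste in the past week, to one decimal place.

74.3%

Naive respondent-only estimate (weights = respondent counts):
  (200/1150)×77.3 + (450/1150)×86 + (350/1150)×86.7 + (150/1150)×49.8 = 79.9783%
Reweighting by population income bracket shares:
  0.37×77.3 + 0.09×86 + 0.3×86.7 + 0.24×49.8 = 74.303%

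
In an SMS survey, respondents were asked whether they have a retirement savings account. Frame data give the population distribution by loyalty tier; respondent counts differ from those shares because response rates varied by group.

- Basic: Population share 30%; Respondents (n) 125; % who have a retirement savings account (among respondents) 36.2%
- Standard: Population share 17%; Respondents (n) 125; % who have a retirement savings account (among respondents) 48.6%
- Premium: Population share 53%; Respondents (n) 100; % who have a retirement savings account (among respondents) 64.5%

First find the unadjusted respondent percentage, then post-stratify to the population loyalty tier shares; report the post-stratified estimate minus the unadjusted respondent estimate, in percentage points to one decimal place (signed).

+4.6 percentage points

Naive respondent-only estimate (weights = respondent counts):
  (125/350)×36.2 + (125/350)×48.6 + (100/350)×64.5 = 48.7143%
Post-stratifying to population shares instead:
  0.3×36.2 + 0.17×48.6 + 0.53×64.5 = 53.307%
Difference = 53.307 − 48.7143 = 4.5927 pp.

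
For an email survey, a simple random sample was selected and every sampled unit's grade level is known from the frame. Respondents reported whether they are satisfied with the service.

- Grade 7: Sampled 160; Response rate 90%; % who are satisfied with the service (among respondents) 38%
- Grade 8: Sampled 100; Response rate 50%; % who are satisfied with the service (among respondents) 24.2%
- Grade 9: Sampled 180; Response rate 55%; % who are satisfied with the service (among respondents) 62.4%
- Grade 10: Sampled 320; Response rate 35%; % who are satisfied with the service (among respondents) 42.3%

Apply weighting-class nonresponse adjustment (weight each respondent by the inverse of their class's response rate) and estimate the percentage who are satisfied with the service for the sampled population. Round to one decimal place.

Inverse-response-rate weighting restores each class to its sampled count, so class totals weight by n_sampled:
  Grade 7: 160 × 38 = 6080
  Grade 8: 100 × 24.2 = 2420
  Grade 9: 180 × 62.4 = 11,232
  Grade 10: 320 × 42.3 = 13,536
Adjusted estimate = 33,268 / 760 = 43.7737 → 43.8%.

43.8%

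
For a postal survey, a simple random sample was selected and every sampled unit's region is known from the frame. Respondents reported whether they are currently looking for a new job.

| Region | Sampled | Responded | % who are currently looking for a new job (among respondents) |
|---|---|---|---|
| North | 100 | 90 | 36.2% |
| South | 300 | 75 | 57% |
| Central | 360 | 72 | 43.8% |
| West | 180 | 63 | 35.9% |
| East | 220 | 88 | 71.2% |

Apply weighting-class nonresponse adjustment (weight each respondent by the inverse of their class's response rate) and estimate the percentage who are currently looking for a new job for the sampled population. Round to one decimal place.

Class response rates: North 90/100 = 90%, South 75/300 = 25%, Central 72/360 = 20%, West 63/180 = 35%, East 88/220 = 40%.
Inverse-response-rate weighting restores each class to its sampled count, so class totals weight by n_sampled:
  North: 100 × 36.2 = 3620
  South: 300 × 57 = 17,100
  Central: 360 × 43.8 = 15768
  West: 180 × 35.9 = 6462
  East: 220 × 71.2 = 15,664
Adjusted estimate = 58,614 / 1,160 = 50.5293 → 50.5%.

50.5%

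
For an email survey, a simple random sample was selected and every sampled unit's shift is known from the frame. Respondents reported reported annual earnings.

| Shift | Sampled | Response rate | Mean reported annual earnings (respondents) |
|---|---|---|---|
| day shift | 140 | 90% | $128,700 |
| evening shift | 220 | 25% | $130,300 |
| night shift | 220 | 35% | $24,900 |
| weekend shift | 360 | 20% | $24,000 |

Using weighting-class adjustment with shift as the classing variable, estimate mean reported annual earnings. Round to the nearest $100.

Each respondent's weight = sampled/responded in their class; summing within a class gives n_sampled, so:
  day shift: 140 × 128,700 = 18,018,000
  evening shift: 220 × 130,300 = 28,666,000
  night shift: 220 × 24,900 = 5,478,000
  weekend shift: 360 × 24,000 = 8,640,000
Adjusted estimate = 60,802,000 / 940 = 64683 → $64,700.

$64,700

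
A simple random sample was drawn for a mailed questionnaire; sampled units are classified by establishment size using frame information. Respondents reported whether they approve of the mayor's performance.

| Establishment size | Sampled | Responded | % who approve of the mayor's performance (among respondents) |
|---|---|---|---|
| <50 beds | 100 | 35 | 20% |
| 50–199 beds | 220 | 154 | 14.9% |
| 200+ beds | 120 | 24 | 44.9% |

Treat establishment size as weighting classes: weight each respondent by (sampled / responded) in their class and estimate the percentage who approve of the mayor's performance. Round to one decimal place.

Class response rates: <50 beds 35/100 = 35%, 50–199 beds 154/220 = 70%, 200+ beds 24/120 = 20%.
With weight = n_sampled/n_responded per class, the weighted class total is n_sampled:
  <50 beds: 100 × 20 = 2000
  50–199 beds: 220 × 14.9 = 3278
  200+ beds: 120 × 44.9 = 5388
Adjusted estimate = 10,666 / 440 = 24.2409 → 24.2%.

24.2%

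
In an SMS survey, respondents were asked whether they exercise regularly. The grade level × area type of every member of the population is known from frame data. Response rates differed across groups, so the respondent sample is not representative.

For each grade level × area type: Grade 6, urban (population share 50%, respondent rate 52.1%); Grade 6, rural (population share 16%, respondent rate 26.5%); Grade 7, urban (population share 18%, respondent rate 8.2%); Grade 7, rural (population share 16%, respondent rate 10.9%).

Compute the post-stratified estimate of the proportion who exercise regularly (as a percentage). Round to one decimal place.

Each cell contributes population-share × respondent value:
  Grade 6, urban: 0.5 × 52.1 = 26.05
  Grade 6, rural: 0.16 × 26.5 = 4.24
  Grade 7, urban: 0.18 × 8.2 = 1.476
  Grade 7, rural: 0.16 × 10.9 = 1.744
Post-stratified estimate = 33.51 → 33.5%.

33.5%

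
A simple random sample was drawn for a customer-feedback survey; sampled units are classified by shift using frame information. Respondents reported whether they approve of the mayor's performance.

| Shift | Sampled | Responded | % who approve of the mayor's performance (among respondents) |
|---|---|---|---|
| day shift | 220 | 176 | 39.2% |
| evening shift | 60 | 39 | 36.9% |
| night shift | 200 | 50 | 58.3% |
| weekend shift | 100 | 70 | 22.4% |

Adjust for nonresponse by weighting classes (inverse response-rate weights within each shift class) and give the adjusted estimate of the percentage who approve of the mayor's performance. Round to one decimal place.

42.7%

Response rates by class: day shift 176/220 = 80%, evening shift 39/60 = 65%, night shift 50/200 = 25%, weekend shift 70/100 = 70%.
Inverse-response-rate weighting restores each class to its sampled count, so class totals weight by n_sampled:
  day shift: 220 × 39.2 = 8624
  evening shift: 60 × 36.9 = 2214
  night shift: 200 × 58.3 = 11,660
  weekend shift: 100 × 22.4 = 2240
Adjusted estimate = 24,738 / 580 = 42.6517 → 42.7%.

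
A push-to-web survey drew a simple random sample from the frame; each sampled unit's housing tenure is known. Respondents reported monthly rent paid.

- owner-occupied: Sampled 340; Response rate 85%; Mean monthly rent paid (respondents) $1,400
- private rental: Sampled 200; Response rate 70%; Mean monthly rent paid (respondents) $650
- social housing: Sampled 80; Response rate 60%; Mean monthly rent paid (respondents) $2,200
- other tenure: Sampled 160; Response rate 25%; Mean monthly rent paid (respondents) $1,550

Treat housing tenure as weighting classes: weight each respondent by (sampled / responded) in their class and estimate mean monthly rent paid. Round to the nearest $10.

Each respondent's weight = sampled/responded in their class; summing within a class gives n_sampled, so:
  owner-occupied: 340 × 1400 = 476,000
  private rental: 200 × 650 = 130,000
  social housing: 80 × 2200 = 176,000
  other tenure: 160 × 1550 = 248,000
Adjusted estimate = 1,030,000 / 780 = 1320.51 → $1,320.

$1,320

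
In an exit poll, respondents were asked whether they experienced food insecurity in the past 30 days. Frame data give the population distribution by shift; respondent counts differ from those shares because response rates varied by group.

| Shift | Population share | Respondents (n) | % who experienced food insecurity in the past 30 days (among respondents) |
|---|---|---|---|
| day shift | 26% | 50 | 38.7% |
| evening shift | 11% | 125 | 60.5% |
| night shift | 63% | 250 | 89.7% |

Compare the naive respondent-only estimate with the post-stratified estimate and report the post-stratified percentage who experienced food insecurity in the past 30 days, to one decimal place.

73.2%

Unadjusted (pooled respondent) estimate weights by respondent counts:
  (50/425)×38.7 + (125/425)×60.5 + (250/425)×89.7 = 75.1118%
Reweighting by population shift shares:
  0.26×38.7 + 0.11×60.5 + 0.63×89.7 = 73.228%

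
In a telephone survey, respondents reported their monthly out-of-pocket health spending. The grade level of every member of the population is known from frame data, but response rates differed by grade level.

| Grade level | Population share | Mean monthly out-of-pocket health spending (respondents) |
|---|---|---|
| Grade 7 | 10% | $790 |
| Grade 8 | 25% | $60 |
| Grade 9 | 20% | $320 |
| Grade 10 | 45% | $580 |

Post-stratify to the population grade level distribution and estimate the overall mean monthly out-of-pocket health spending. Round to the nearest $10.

$420

Each cell contributes population-share × respondent value:
  Grade 7: 0.1 × 790 = 79
  Grade 8: 0.25 × 60 = 15
  Grade 9: 0.2 × 320 = 64
  Grade 10: 0.45 × 580 = 261
Post-stratified estimate = 419 → $420.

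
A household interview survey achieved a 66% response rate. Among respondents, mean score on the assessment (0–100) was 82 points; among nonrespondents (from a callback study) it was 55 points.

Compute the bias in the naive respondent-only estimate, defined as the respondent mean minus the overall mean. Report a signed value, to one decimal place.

+9.2

Nonresponse fraction = 1 − 0.66 = 0.34.
Bias = (nonresponse fraction) × (respondent mean − nonrespondent mean)
     = 0.34 × (82 − 55) = 0.34 × 27 = 9.18.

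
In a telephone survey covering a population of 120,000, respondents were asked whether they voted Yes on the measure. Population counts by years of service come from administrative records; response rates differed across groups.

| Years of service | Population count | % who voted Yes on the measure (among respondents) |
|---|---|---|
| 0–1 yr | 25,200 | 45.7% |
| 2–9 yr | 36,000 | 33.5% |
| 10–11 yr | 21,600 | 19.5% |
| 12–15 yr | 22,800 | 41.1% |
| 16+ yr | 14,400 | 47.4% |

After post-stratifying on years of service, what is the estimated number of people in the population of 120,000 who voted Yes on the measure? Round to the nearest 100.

44,000

Estimated count per cell = population count × respondent percentage:
  0–1 yr: 25,200 × 45.7% = 11516.4
  2–9 yr: 36,000 × 33.5% = 12,060
  10–11 yr: 21,600 × 19.5% = 4212
  12–15 yr: 22,800 × 41.1% = 9370.8
  16+ yr: 14,400 × 47.4% = 6825.6
Estimated total = 43984.8 → 44,000.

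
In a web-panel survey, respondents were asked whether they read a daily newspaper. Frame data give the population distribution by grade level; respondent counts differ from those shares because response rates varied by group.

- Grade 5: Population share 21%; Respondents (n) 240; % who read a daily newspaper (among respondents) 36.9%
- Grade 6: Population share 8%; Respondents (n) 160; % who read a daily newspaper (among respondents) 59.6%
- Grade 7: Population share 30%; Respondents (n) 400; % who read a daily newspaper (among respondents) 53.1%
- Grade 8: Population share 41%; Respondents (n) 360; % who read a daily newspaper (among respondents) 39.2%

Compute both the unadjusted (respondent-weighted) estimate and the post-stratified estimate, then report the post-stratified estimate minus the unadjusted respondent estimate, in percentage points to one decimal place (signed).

Unadjusted (pooled respondent) estimate weights by respondent counts:
  (240/1160)×36.9 + (160/1160)×59.6 + (400/1160)×53.1 + (360/1160)×39.2 = 46.331%
Post-stratifying to population shares instead:
  0.21×36.9 + 0.08×59.6 + 0.3×53.1 + 0.41×39.2 = 44.519%
Difference = 44.519 − 46.331 = -1.812 pp.

-1.8 percentage points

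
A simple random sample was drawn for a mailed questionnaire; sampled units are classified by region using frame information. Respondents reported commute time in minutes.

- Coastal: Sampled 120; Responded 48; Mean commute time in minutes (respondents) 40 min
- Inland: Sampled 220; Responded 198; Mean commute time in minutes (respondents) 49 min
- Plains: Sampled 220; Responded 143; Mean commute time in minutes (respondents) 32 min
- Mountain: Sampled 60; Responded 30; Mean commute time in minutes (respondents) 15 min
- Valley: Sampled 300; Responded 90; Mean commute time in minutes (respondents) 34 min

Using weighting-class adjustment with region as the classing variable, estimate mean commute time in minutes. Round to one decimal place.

Response rates by class: Coastal 48/120 = 40%, Inland 198/220 = 90%, Plains 143/220 = 65%, Mountain 30/60 = 50%, Valley 90/300 = 30%.
Inverse-response-rate weighting restores each class to its sampled count, so class totals weight by n_sampled:
  Coastal: 120 × 40 = 4800
  Inland: 220 × 49 = 10,780
  Plains: 220 × 32 = 7040
  Mountain: 60 × 15 = 900
  Valley: 300 × 34 = 10,200
Adjusted estimate = 33,720 / 920 = 36.6522 → 36.7.

36.7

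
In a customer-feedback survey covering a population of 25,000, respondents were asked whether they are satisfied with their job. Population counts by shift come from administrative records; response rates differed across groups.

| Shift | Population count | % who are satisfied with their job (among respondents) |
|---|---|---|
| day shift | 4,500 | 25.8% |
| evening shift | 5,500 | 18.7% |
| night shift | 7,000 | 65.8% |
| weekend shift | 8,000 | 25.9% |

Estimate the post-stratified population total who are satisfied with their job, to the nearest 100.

8,900

Estimated count per cell = population count × respondent percentage:
  day shift: 4,500 × 25.8% = 1161
  evening shift: 5,500 × 18.7% = 1028.5
  night shift: 7,000 × 65.8% = 4606
  weekend shift: 8,000 × 25.9% = 2072
Estimated total = 8867.5 → 8,900.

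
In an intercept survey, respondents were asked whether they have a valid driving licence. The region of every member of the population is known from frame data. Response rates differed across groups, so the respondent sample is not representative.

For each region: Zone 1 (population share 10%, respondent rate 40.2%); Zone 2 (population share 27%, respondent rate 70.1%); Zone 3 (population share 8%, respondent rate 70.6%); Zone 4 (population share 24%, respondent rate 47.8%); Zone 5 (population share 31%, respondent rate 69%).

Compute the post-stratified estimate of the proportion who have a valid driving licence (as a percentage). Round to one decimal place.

Reweight to the known region distribution:
  Zone 1: 0.1 × 40.2 = 4.02
  Zone 2: 0.27 × 70.1 = 18.927
  Zone 3: 0.08 × 70.6 = 5.648
  Zone 4: 0.24 × 47.8 = 11.472
  Zone 5: 0.31 × 69 = 21.39
Post-stratified estimate = 61.457 → 61.5%.

61.5%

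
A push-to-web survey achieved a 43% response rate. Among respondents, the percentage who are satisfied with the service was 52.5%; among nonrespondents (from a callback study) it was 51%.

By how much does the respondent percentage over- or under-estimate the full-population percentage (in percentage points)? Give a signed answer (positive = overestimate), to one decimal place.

Nonresponse fraction = 1 − 0.43 = 0.57.
Bias = (nonresponse fraction) × (respondent percentage − nonrespondent percentage)
     = 0.57 × (52.5 − 51) = 0.57 × 1.5 = 0.855.

+0.9 percentage points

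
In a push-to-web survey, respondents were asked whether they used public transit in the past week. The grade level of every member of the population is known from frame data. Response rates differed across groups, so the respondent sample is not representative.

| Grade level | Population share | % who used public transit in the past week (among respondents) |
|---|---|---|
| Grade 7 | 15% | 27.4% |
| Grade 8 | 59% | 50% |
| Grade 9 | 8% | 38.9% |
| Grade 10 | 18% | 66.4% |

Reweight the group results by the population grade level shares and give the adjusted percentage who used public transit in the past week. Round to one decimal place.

Post-stratification weights by population share, not respondent share:
  Grade 7: 0.15 × 27.4 = 4.11
  Grade 8: 0.59 × 50 = 29.5
  Grade 9: 0.08 × 38.9 = 3.112
  Grade 10: 0.18 × 66.4 = 11.952
Post-stratified estimate = 48.674 → 48.7%.

48.7%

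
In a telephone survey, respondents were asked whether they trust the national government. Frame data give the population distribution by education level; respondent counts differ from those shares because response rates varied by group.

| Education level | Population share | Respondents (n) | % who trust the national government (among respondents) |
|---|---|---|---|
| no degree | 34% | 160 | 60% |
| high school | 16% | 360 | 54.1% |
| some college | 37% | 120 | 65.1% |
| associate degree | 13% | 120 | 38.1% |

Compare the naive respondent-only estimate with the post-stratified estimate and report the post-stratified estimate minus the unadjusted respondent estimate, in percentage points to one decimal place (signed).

Naive respondent-only estimate (weights = respondent counts):
  (160/760)×60 + (360/760)×54.1 + (120/760)×65.1 + (120/760)×38.1 = 54.5526%
Reweighting by population education level shares:
  0.34×60 + 0.16×54.1 + 0.37×65.1 + 0.13×38.1 = 58.096%
Difference = 58.096 − 54.5526 = 3.5434 pp.

+3.5 percentage points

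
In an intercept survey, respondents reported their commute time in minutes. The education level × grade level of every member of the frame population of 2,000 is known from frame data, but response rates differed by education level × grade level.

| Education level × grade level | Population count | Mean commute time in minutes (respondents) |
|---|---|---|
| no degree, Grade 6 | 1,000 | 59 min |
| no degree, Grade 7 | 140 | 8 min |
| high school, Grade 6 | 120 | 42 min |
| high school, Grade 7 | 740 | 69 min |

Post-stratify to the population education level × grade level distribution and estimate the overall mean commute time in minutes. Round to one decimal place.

Weight each group's respondent value by its population share:
  no degree, Grade 6: (1,000/2,000) × 59 = 29.5
  no degree, Grade 7: (140/2,000) × 8 = 0.56
  high school, Grade 6: (120/2,000) × 42 = 2.52
  high school, Grade 7: (740/2,000) × 69 = 25.53
Post-stratified estimate = 58.11 → 58.1.

58.1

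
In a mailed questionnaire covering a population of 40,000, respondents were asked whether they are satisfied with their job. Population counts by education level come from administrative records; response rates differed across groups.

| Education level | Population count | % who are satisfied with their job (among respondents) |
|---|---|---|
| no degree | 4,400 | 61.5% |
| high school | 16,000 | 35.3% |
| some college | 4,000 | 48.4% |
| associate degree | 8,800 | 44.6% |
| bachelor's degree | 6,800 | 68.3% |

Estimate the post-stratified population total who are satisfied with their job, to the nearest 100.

18,900

Apply each group's respondent rate to its population count:
  no degree: 4,400 × 61.5% = 2706
  high school: 16,000 × 35.3% = 5648
  some college: 4,000 × 48.4% = 1936
  associate degree: 8,800 × 44.6% = 3924.8
  bachelor's degree: 6,800 × 68.3% = 4644.4
Estimated total = 18859.2 → 18,900.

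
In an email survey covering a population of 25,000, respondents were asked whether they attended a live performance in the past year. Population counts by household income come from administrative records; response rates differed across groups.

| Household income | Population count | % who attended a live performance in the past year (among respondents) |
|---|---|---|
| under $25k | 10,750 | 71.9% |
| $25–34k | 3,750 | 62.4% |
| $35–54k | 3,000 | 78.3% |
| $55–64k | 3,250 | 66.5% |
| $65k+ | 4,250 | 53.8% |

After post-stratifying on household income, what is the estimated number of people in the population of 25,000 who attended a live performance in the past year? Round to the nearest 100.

Apply each group's respondent rate to its population count:
  under $25k: 10,750 × 71.9% = 7729.25
  $25–34k: 3,750 × 62.4% = 2340
  $35–54k: 3,000 × 78.3% = 2349
  $55–64k: 3,250 × 66.5% = 2161.25
  $65k+: 4,250 × 53.8% = 2286.5
Estimated total = 16,866 → 16,900.

16,900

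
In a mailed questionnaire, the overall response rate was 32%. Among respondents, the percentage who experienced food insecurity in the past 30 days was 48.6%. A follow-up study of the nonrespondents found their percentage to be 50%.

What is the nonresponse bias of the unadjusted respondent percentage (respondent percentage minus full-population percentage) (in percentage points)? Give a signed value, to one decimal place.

-1.0 percentage points

Nonresponse fraction = 1 − 0.32 = 0.68.
Bias = (nonresponse fraction) × (respondent percentage − nonrespondent percentage)
     = 0.68 × (48.6 − 50) = 0.68 × -1.4 = -0.952.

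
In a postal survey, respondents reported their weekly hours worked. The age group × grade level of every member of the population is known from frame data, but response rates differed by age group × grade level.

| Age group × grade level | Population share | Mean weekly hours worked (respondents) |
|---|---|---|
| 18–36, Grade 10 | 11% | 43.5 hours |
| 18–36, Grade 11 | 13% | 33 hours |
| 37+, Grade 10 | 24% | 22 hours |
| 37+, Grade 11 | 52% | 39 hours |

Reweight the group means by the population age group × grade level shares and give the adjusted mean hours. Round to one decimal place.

Each cell contributes population-share × respondent value:
  18–36, Grade 10: 0.11 × 43.5 = 4.785
  18–36, Grade 11: 0.13 × 33 = 4.29
  37+, Grade 10: 0.24 × 22 = 5.28
  37+, Grade 11: 0.52 × 39 = 20.28
Post-stratified estimate = 34.635 → 34.6.

34.6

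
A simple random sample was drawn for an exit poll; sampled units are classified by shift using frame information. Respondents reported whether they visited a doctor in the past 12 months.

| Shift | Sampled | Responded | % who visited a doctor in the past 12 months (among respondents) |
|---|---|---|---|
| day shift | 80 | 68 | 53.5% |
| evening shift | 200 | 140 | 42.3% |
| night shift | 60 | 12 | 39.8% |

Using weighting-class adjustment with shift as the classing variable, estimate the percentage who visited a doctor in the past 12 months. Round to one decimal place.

44.5%

Response rates by class: day shift 68/80 = 85%, evening shift 140/200 = 70%, night shift 12/60 = 20%.
Weighting each respondent by the inverse class response rate inflates each class back to its sampled size, so the class weight is n_sampled:
  day shift: 80 × 53.5 = 4280
  evening shift: 200 × 42.3 = 8460
  night shift: 60 × 39.8 = 2388
Adjusted estimate = 15,128 / 340 = 44.4941 → 44.5%.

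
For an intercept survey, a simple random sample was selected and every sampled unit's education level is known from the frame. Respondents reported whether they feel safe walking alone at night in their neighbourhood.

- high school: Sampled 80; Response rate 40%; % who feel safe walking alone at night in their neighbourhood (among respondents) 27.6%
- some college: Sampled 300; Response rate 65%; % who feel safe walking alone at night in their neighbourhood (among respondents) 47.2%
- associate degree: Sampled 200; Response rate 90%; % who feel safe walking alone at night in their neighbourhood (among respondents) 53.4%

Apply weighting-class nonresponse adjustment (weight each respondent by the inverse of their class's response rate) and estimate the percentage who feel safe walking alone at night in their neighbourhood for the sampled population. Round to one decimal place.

46.6%

Weighting each respondent by the inverse class response rate inflates each class back to its sampled size, so the class weight is n_sampled:
  high school: 80 × 27.6 = 2208
  some college: 300 × 47.2 = 14,160
  associate degree: 200 × 53.4 = 10,680
Adjusted estimate = 27,048 / 580 = 46.6345 → 46.6%.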